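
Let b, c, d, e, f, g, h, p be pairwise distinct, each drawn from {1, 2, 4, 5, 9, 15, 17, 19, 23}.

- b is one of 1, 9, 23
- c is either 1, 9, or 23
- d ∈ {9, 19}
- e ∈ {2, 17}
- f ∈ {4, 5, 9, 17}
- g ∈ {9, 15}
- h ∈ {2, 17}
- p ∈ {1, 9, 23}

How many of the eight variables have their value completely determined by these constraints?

The 2 variables e and h are confined to {2, 17}, which locks those values in; drop them from f.
b, c, p between them cover only {1, 9, 23} — a naked triple. Remove those values from d, f, g.
That leaves d = 19.
g's domain is down to {15}, so g = 15.
Determined: d=19, g=15. The other variables each still have more than one consistent value. That makes 2.

2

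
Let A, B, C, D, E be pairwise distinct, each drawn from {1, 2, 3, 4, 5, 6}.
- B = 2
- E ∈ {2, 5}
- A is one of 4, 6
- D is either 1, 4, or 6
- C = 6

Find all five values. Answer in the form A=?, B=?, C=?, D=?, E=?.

B must be 2 (only option left). Remove 2 from E.
C must be 6 (only option left). Eliminate 6 elsewhere: A, D.
E must be 5 (only option left).
That leaves A = 4. Remove 4 from D.
D must be 1 (only option left).

A=4, B=2, C=6, D=1, E=5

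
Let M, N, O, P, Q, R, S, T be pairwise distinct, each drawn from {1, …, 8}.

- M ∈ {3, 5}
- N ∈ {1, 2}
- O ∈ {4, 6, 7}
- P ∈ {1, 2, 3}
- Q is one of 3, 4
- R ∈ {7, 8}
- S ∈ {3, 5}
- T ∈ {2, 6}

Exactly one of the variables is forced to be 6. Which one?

The 8 variables draw from only 8 values {1, 2, 3, 4, 5, 6, 7, 8}, so each is used; only R can be 8, hence R = 8.
Among the 7 still-open variables, 7 fits only O (and all 7 values in {1, 2, 3, 4, 5, 6, 7} must be used), so O = 7.
Among the 6 still-open variables, 4 fits only Q (and all 6 values in {1, 2, 3, 4, 5, 6} must be used), so Q = 4.
Among the 5 still-open variables, 6 fits only T (and all 5 values in {1, 2, 3, 5, 6} must be used), so T = 6.

T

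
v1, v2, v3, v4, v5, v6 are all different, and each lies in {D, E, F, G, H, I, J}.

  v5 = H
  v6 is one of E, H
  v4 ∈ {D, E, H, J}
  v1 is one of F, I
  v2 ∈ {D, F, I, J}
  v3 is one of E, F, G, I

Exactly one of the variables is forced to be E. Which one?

v5 has just one choice, so v5 = H. Strike H from v4, v6.
So E goes to v6.

v6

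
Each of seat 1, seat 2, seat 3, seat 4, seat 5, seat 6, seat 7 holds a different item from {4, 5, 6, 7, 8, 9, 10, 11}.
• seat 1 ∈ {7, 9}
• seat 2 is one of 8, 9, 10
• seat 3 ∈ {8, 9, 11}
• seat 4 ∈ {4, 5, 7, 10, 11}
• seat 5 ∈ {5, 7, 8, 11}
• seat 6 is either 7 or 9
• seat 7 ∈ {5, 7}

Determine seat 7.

The 7 variables draw from only 7 values {4, 5, 7, 8, 9, 10, 11}, so each is used; only seat 4 can be 4, hence seat 4 = 4.
The 6 still-open variables draw from only 6 values {5, 7, 8, 9, 10, 11}, so each is used; only seat 2 can be 10, hence seat 2 = 10.
seat 1 and seat 6 between them cover only {7, 9} — a naked pair. Remove those values from seat 3, seat 5, seat 7.
So seat 7 = 5.

5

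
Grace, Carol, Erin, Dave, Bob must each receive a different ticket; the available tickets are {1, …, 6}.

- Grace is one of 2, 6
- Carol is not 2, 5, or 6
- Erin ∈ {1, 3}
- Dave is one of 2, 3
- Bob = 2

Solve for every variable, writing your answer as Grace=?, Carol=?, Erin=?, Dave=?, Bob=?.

Bob's domain is down to {2}, so Bob = 2. Strike 2 from Grace, Dave.
Grace has just one choice, so Grace = 6.
Dave's domain is down to {3}, so Dave = 3. Strike 3 from Carol, Erin.
Erin must be 1 (only option left). So Carol can't be 1.
Carol must be 4 (only option left).

Grace=6, Carol=4, Erin=1, Dave=3, Bob=2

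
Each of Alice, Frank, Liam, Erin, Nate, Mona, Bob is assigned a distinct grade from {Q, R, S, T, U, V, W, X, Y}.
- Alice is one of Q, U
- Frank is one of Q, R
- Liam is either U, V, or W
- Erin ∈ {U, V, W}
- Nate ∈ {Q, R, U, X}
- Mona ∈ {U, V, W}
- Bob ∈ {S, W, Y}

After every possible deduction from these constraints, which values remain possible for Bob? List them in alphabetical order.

S, Y

The 3 variables Liam, Erin, Mona are confined to {U, V, W}, which locks those values in; drop them from Alice, Nate, Bob.
Alice has just one choice, so Alice = Q. Eliminate Q elsewhere: Frank, Nate.
That leaves Frank = R. Strike R from Nate.
That leaves Nate = X.
No further eliminations apply; Bob can still be any of S, Y.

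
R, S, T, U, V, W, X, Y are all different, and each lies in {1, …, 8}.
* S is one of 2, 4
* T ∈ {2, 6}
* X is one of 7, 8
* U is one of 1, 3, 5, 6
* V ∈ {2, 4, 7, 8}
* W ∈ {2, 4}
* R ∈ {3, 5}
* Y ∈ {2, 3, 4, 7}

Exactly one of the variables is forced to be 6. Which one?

The 8 variables together cover exactly {1, 2, 3, 4, 5, 6, 7, 8} — 8 values for 8 variables — and 1 appears only in U's list, so U = 1.
The 7 still-open variables draw from only 7 values {2, 3, 4, 5, 6, 7, 8}, so each is used; only R can be 5, hence R = 5.
The 6 still-open variables together cover exactly {2, 3, 4, 6, 7, 8} — 6 values for 6 variables — and 3 appears only in Y's list, so Y = 3.
The 5 still-open variables together cover exactly {2, 4, 6, 7, 8} — 5 values for 5 variables — and 6 appears only in T's list, so T = 6.

T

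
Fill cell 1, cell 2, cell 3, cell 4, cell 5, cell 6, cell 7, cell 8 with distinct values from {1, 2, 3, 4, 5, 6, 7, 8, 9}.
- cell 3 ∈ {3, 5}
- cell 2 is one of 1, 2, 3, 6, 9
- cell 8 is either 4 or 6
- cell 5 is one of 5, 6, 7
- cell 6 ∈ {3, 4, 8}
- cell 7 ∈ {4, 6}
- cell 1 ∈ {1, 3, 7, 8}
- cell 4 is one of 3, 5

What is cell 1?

The 2 variables cell 3 and cell 4 are confined to {3, 5}, which locks those values in; drop them from cell 1, cell 2, cell 5, cell 6.
The 2 variables cell 7 and cell 8 are confined to {4, 6}, which locks those values in; drop them from cell 2, cell 5, cell 6.
cell 5 has just one choice, so cell 5 = 7. So cell 1 can't be 7.
That leaves cell 6 = 8. So cell 1 can't be 8.
So cell 1 = 1.

1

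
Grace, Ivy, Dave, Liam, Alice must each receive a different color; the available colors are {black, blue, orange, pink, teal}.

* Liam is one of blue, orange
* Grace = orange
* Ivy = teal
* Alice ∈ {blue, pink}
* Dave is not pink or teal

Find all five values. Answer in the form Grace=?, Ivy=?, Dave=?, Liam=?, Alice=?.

Grace has just one choice, so Grace = orange. Remove orange from Dave, Liam.
Ivy must be teal (only option left).
Liam has just one choice, so Liam = blue. Strike blue from Dave, Alice.
That leaves Alice = pink.
Dave has just one choice, so Dave = black.

Grace=orange, Ivy=teal, Dave=black, Liam=blue, Alice=pink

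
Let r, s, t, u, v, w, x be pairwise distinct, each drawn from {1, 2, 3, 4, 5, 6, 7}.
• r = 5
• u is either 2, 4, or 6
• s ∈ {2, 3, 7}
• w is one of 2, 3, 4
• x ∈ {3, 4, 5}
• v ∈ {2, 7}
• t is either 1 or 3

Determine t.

r has just one choice, so r = 5. Eliminate 5 elsewhere: x.
The 6 still-open variables together cover exactly {1, 2, 3, 4, 6, 7} — 6 values for 6 variables — and 1 appears only in t's list, so t = 1.

1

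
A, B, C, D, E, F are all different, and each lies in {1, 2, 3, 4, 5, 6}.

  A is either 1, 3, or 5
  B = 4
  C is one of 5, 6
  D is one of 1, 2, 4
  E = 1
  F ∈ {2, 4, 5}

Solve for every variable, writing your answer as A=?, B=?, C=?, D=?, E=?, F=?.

B has just one choice, so B = 4. Eliminate 4 elsewhere: D, F.
That leaves E = 1. So A, D can't be 1.
D's domain is down to {2}, so D = 2. So F can't be 2.
F must be 5 (only option left). Strike 5 from A, C.
A's domain is down to {3}, so A = 3.
C has just one choice, so C = 6.

A=3, B=4, C=6, D=2, E=1, F=5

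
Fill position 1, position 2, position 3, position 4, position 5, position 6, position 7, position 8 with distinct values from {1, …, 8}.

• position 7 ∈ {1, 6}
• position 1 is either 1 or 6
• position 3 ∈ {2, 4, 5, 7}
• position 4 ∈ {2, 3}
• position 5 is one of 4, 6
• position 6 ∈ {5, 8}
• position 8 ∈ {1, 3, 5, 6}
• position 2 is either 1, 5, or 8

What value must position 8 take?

3

The 8 variables together cover exactly {1, 2, 3, 4, 5, 6, 7, 8} — 8 values for 8 variables — and 7 appears only in position 3's list, so position 3 = 7.
Among the 7 still-open variables, 2 fits only position 4 (and all 7 values in {1, 2, 3, 4, 5, 6, 8} must be used), so position 4 = 2.
The 6 still-open variables together cover exactly {1, 3, 4, 5, 6, 8} — 6 values for 6 variables — and 3 appears only in position 8's list, so position 8 = 3.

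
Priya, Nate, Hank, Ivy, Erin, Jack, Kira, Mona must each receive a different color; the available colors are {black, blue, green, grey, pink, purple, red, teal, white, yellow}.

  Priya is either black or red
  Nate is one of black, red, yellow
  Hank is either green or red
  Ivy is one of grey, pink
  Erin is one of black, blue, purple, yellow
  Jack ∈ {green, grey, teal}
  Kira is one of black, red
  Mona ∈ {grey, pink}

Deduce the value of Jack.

The 2 variables Priya and Kira are confined to {black, red}, which locks those values in; drop them from Nate, Hank, Erin.
Nate has just one choice, so Nate = yellow. Remove yellow from Erin.
That leaves Hank = green. Remove green from Jack.
Ivy and Mona share exactly the 2 values {grey, pink}; by pigeonhole those values go to them, so strike grey, pink from Jack.
So Jack = teal.

teal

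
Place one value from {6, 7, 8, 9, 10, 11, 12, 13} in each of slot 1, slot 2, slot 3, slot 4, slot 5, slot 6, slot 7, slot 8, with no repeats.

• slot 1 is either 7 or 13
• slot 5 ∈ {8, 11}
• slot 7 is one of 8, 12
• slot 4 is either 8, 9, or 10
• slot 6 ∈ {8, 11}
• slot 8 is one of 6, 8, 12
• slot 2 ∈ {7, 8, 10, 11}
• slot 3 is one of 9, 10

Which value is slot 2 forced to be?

7

The 8 variables draw from only 8 values {6, 7, 8, 9, 10, 11, 12, 13}, so each is used; only slot 8 can be 6, hence slot 8 = 6.
The 7 still-open variables draw from only 7 values {7, 8, 9, 10, 11, 12, 13}, so each is used; only slot 7 can be 12, hence slot 7 = 12.
Among the 6 still-open variables, 13 fits only slot 1 (and all 6 values in {7, 8, 9, 10, 11, 13} must be used), so slot 1 = 13.
Among the 5 still-open variables, 7 fits only slot 2 (and all 5 values in {7, 8, 9, 10, 11} must be used), so slot 2 = 7.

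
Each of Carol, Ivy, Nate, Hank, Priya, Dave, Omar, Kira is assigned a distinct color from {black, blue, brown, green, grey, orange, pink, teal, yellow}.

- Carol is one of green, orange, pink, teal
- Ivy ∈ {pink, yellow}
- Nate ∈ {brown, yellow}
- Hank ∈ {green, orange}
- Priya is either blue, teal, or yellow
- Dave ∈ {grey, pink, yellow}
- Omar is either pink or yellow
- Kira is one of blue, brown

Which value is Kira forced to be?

Among the 8 variables, grey fits only Dave (and all 8 values in {blue, brown, green, grey, orange, pink, teal, yellow} must be used), so Dave = grey.
The 2 variables Ivy and Omar are confined to {pink, yellow}, which locks those values in; drop them from Carol, Nate, Priya.
Nate's domain is down to {brown}, so Nate = brown. Strike brown from Kira.
So Kira = blue.

blue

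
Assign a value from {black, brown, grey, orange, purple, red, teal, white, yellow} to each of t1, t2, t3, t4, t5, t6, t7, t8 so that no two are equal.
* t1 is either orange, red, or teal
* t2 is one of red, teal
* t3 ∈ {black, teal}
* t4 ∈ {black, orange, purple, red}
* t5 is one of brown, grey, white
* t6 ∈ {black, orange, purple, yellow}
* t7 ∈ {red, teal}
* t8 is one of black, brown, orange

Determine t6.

t2 and t7 share exactly the 2 values {red, teal}; by pigeonhole those values go to them, so strike red, teal from t1, t3, t4.
t1 must be orange (only option left). So t4, t6, t8 can't be orange.
t3's domain is down to {black}, so t3 = black. Eliminate black elsewhere: t4, t6, t8.
That leaves t4 = purple. Strike purple from t6.
So t6 = yellow.

yellow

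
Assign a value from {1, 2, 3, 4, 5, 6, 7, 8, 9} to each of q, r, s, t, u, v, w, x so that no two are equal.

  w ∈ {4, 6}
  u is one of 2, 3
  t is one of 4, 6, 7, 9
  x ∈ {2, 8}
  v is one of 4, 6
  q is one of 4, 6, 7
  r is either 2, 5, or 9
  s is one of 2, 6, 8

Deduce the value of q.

Among the 8 variables, 3 fits only u (and all 8 values in {2, 3, 4, 5, 6, 7, 8, 9} must be used), so u = 3.
Among the 7 still-open variables, 5 fits only r (and all 7 values in {2, 4, 5, 6, 7, 8, 9} must be used), so r = 5.
The 6 still-open variables together cover exactly {2, 4, 6, 7, 8, 9} — 6 values for 6 variables — and 9 appears only in t's list, so t = 9.
The 5 still-open variables draw from only 5 values {2, 4, 6, 7, 8}, so each is used; only q can be 7, hence q = 7.

7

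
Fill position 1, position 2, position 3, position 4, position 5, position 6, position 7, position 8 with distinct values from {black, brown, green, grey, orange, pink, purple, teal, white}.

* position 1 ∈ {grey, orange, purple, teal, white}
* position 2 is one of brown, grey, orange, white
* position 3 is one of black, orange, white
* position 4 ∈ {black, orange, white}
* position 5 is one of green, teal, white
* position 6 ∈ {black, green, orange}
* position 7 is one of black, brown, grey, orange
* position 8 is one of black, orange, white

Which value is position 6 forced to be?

green

The 8 variables draw from only 8 values {black, brown, green, grey, orange, purple, teal, white}, so each is used; only position 1 can be purple, hence position 1 = purple.
The 7 still-open variables together cover exactly {black, brown, green, grey, orange, teal, white} — 7 values for 7 variables — and teal appears only in position 5's list, so position 5 = teal.
The 6 still-open variables together cover exactly {black, brown, green, grey, orange, white} — 6 values for 6 variables — and green appears only in position 6's list, so position 6 = green.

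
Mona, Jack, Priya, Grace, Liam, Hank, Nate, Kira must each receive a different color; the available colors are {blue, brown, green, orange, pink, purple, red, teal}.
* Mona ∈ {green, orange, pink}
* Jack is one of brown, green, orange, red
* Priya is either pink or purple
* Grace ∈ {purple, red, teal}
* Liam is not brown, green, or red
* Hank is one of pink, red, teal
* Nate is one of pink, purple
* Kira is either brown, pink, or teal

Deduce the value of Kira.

The 8 variables draw from only 8 values {blue, brown, green, orange, pink, purple, red, teal}, so each is used; only Liam can be blue, hence Liam = blue.
Priya and Nate share exactly the 2 values {pink, purple}; by pigeonhole those values go to them, so strike pink, purple from Mona, Grace, Hank, Kira.
Grace and Hank share exactly the 2 values {red, teal}; by pigeonhole those values go to them, so strike red, teal from Jack, Kira.
So Kira = brown.

brown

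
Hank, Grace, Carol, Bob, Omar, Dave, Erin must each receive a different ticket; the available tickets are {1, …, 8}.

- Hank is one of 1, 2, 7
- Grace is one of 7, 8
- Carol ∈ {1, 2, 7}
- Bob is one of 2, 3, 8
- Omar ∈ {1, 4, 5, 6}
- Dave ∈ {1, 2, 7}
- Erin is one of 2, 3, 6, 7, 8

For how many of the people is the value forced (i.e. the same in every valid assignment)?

3

Hank, Carol, Dave share exactly the 3 values {1, 2, 7}; by pigeonhole those values go to them, so strike 1, 2, 7 from Grace, Bob, Omar, Erin.
Grace has just one choice, so Grace = 8. Eliminate 8 elsewhere: Bob, Erin.
Bob's domain is down to {3}, so Bob = 3. Remove 3 from Erin.
Erin must be 6 (only option left). Remove 6 from Omar.
Determined: Grace=8, Bob=3, Erin=6. The other people each still have more than one consistent value. That makes 3.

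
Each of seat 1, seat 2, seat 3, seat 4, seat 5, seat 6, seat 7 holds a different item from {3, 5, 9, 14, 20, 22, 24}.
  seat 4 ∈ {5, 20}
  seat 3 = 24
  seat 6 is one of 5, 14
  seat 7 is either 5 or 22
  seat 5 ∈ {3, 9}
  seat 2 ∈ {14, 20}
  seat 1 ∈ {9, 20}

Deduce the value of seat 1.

9

seat 3 has just one choice, so seat 3 = 24.
The 6 still-open variables together cover exactly {3, 5, 9, 14, 20, 22} — 6 values for 6 variables — and 3 appears only in seat 5's list, so seat 5 = 3.
The 5 still-open variables draw from only 5 values {5, 9, 14, 20, 22}, so each is used; only seat 1 can be 9, hence seat 1 = 9.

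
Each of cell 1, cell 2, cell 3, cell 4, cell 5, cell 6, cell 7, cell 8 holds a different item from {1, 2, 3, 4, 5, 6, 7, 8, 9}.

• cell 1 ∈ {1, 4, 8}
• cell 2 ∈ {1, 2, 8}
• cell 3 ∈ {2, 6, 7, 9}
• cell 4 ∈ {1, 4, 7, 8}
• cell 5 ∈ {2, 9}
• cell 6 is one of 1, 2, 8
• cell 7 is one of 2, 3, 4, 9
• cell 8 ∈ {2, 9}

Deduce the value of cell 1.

The 8 variables together cover exactly {1, 2, 3, 4, 6, 7, 8, 9} — 8 values for 8 variables — and 3 appears only in cell 7's list, so cell 7 = 3.
The 7 still-open variables together cover exactly {1, 2, 4, 6, 7, 8, 9} — 7 values for 7 variables — and 6 appears only in cell 3's list, so cell 3 = 6.
Among the 6 still-open variables, 7 fits only cell 4 (and all 6 values in {1, 2, 4, 7, 8, 9} must be used), so cell 4 = 7.
Among the 5 still-open variables, 4 fits only cell 1 (and all 5 values in {1, 2, 4, 8, 9} must be used), so cell 1 = 4.

4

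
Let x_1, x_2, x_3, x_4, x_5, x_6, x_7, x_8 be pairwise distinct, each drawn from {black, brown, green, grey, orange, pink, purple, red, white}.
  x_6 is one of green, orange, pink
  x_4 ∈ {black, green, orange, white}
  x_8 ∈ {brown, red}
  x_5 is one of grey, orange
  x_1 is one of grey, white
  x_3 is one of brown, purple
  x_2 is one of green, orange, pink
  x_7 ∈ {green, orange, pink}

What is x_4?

x_2, x_6, x_7 share exactly the 3 values {green, orange, pink}; by pigeonhole those values go to them, so strike green, orange, pink from x_4, x_5.
x_5's domain is down to {grey}, so x_5 = grey. Remove grey from x_1.
x_1 has just one choice, so x_1 = white. So x_4 can't be white.
So x_4 = black.

black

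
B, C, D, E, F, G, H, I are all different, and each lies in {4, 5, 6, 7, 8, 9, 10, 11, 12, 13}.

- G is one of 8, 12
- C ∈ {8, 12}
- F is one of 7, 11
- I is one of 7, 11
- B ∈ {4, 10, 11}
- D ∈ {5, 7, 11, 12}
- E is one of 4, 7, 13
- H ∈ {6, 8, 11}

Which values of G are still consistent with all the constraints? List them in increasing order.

8, 12

C and G share exactly the 2 values {8, 12}; by pigeonhole those values go to them, so strike 8, 12 from D, H.
F and I between them cover only {7, 11} — a naked pair. Remove those values from B, D, E, H.
D's domain is down to {5}, so D = 5.
H has just one choice, so H = 6.
No further eliminations apply; G can still be any of 8, 12.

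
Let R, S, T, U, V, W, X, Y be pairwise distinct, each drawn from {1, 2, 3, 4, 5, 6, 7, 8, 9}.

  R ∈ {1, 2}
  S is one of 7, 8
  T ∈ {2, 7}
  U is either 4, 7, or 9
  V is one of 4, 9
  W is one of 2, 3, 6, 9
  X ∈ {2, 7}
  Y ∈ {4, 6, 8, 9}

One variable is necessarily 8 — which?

The 8 variables together cover exactly {1, 2, 3, 4, 6, 7, 8, 9} — 8 values for 8 variables — and 1 appears only in R's list, so R = 1.
The 7 still-open variables draw from only 7 values {2, 3, 4, 6, 7, 8, 9}, so each is used; only W can be 3, hence W = 3.
The 6 still-open variables draw from only 6 values {2, 4, 6, 7, 8, 9}, so each is used; only Y can be 6, hence Y = 6.
The 5 still-open variables together cover exactly {2, 4, 7, 8, 9} — 5 values for 5 variables — and 8 appears only in S's list, so S = 8.

S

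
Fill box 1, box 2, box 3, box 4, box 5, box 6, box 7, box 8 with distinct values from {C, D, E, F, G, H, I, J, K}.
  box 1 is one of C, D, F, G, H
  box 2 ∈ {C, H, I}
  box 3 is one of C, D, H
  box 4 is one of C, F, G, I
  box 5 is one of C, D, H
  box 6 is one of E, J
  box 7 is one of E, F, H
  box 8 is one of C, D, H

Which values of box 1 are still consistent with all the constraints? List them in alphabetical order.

The 8 variables draw from only 8 values {C, D, E, F, G, H, I, J}, so each is used; only box 6 can be J, hence box 6 = J.
The 7 still-open variables draw from only 7 values {C, D, E, F, G, H, I}, so each is used; only box 7 can be E, hence box 7 = E.
box 3, box 5, box 8 share exactly the 3 values {C, D, H}; by pigeonhole those values go to them, so strike C, D, H from box 1, box 2, box 4.
box 2's domain is down to {I}, so box 2 = I. So box 4 can't be I.
No further eliminations apply; box 1 can still be any of F, G.

F, G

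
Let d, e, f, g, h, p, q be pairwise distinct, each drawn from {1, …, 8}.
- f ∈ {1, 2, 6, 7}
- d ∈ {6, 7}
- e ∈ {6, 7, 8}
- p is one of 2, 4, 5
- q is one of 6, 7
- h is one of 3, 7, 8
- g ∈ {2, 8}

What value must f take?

d and q between them cover only {6, 7} — a naked pair. Remove those values from e, f, h.
e must be 8 (only option left). Remove 8 from g, h.
g's domain is down to {2}, so g = 2. Remove 2 from f, p.
So f = 1.

1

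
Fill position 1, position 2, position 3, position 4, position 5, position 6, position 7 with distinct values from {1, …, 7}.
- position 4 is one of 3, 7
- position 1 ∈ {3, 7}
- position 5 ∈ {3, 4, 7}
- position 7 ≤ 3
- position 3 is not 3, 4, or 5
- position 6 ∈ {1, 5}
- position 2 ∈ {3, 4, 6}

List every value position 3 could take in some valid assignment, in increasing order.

1, 2

The 7 variables draw from only 7 values {1, 2, 3, 4, 5, 6, 7}, so each is used; only position 6 can be 5, hence position 6 = 5.
position 1 and position 4 share exactly the 2 values {3, 7}; by pigeonhole those values go to them, so strike 3, 7 from position 2, position 3, position 5, position 7.
position 5 must be 4 (only option left). So position 2 can't be 4.
That leaves position 2 = 6. Strike 6 from position 3.
No further eliminations apply; position 3 can still be any of 1, 2.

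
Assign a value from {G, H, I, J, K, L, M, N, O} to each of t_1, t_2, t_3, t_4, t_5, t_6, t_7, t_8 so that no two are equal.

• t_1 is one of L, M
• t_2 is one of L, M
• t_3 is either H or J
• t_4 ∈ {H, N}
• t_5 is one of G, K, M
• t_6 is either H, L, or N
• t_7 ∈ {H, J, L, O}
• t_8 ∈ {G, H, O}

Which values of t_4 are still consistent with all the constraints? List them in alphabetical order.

H, N

The 8 variables together cover exactly {G, H, J, K, L, M, N, O} — 8 values for 8 variables — and K appears only in t_5's list, so t_5 = K.
Among the 7 still-open variables, G fits only t_8 (and all 7 values in {G, H, J, L, M, N, O} must be used), so t_8 = G.
The 6 still-open variables draw from only 6 values {H, J, L, M, N, O}, so each is used; only t_7 can be O, hence t_7 = O.
The 5 still-open variables together cover exactly {H, J, L, M, N} — 5 values for 5 variables — and J appears only in t_3's list, so t_3 = J.
t_1 and t_2 between them cover only {L, M} — a naked pair. Remove those values from t_6.
No further eliminations apply; t_4 can still be any of H, N.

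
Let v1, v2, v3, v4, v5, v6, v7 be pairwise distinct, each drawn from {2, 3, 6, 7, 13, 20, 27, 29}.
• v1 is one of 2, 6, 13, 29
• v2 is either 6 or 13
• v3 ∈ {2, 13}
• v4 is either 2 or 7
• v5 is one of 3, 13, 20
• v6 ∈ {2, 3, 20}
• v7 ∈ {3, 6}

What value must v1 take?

29

Among the 7 variables, 7 fits only v4 (and all 7 values in {2, 3, 6, 7, 13, 20, 29} must be used), so v4 = 7.
The 6 still-open variables draw from only 6 values {2, 3, 6, 13, 20, 29}, so each is used; only v1 can be 29, hence v1 = 29.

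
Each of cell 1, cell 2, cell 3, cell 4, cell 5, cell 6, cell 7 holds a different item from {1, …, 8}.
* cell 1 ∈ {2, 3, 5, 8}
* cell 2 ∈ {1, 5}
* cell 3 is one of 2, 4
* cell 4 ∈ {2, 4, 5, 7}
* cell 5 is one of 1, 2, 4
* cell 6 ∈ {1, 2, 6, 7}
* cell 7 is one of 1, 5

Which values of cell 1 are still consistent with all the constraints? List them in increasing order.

3, 8

cell 2 and cell 7 between them cover only {1, 5} — a naked pair. Remove those values from cell 1, cell 4, cell 5, cell 6.
cell 3 and cell 5 share exactly the 2 values {2, 4}; by pigeonhole those values go to them, so strike 2, 4 from cell 1, cell 4, cell 6.
That leaves cell 4 = 7. Remove 7 from cell 6.
That leaves cell 6 = 6.
No further eliminations apply; cell 1 can still be any of 3, 8.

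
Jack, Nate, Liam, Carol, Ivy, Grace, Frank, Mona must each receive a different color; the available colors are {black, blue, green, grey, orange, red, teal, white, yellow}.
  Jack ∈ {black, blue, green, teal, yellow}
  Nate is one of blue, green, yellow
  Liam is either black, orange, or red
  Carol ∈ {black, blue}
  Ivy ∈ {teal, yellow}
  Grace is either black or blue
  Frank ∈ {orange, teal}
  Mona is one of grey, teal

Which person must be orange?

Among the 8 variables, grey fits only Mona (and all 8 values in {black, blue, green, grey, orange, red, teal, yellow} must be used), so Mona = grey.
The 7 still-open variables draw from only 7 values {black, blue, green, orange, red, teal, yellow}, so each is used; only Liam can be red, hence Liam = red.
Among the 6 still-open variables, orange fits only Frank (and all 6 values in {black, blue, green, orange, teal, yellow} must be used), so Frank = orange.

Frank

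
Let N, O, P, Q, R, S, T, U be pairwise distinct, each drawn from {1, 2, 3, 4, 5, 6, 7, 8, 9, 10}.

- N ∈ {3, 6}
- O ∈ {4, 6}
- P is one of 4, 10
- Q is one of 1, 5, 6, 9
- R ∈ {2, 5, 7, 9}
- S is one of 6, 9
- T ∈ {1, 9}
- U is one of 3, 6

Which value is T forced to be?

1

N and U between them cover only {3, 6} — a naked pair. Remove those values from O, Q, S.
O has just one choice, so O = 4. So P can't be 4.
P's domain is down to {10}, so P = 10.
S's domain is down to {9}, so S = 9. Strike 9 from Q, R, T.
So T = 1.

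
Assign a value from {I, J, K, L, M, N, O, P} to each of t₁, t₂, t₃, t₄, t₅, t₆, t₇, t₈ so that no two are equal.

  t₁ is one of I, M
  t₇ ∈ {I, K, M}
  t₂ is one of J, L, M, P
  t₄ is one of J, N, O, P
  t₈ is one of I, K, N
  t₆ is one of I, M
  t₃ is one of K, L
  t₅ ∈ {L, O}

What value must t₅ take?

t₁ and t₆ share exactly the 2 values {I, M}; by pigeonhole those values go to them, so strike I, M from t₂, t₇, t₈.
t₇'s domain is down to {K}, so t₇ = K. So t₃, t₈ can't be K.
That leaves t₈ = N. Remove N from t₄.
t₃'s domain is down to {L}, so t₃ = L. Remove L from t₂, t₅.
So t₅ = O.

O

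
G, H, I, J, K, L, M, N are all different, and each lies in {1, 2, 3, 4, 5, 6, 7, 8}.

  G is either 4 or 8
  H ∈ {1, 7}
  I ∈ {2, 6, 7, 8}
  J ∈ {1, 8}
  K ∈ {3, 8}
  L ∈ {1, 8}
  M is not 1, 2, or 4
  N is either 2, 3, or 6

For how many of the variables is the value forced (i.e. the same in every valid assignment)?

The 8 variables together cover exactly {1, 2, 3, 4, 5, 6, 7, 8} — 8 values for 8 variables — and 4 appears only in G's list, so G = 4.
The 7 still-open variables draw from only 7 values {1, 2, 3, 5, 6, 7, 8}, so each is used; only M can be 5, hence M = 5.
The 2 variables J and L are confined to {1, 8}, which locks those values in; drop them from H, I, K.
That leaves H = 7. Eliminate 7 elsewhere: I.
That leaves K = 3. Remove 3 from N.
Determined: G=4, H=7, K=3, M=5. The other variables each still have more than one consistent value. That makes 4.

4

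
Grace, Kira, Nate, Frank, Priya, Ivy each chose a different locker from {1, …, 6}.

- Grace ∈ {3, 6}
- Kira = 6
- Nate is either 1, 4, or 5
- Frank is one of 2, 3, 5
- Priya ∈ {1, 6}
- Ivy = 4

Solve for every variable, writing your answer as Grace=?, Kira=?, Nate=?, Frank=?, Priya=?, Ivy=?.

Grace=3, Kira=6, Nate=5, Frank=2, Priya=1, Ivy=4

Kira's domain is down to {6}, so Kira = 6. So Grace, Priya can't be 6.
Priya must be 1 (only option left). So Nate can't be 1.
Ivy has just one choice, so Ivy = 4. Remove 4 from Nate.
That leaves Grace = 3. Eliminate 3 elsewhere: Frank.
That leaves Nate = 5. Strike 5 from Frank.
Frank must be 2 (only option left).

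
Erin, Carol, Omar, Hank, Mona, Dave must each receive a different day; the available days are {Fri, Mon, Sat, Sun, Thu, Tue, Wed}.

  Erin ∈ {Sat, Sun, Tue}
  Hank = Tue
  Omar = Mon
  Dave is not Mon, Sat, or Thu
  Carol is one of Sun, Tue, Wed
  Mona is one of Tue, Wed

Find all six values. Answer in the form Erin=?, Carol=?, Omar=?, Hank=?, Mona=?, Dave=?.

Omar has just one choice, so Omar = Mon.
That leaves Hank = Tue. Strike Tue from Erin, Carol, Mona, Dave.
Mona must be Wed (only option left). Eliminate Wed elsewhere: Carol, Dave.
Carol's domain is down to {Sun}, so Carol = Sun. So Erin, Dave can't be Sun.
Dave must be Fri (only option left).
Erin must be Sat (only option left).

Erin=Sat, Carol=Sun, Omar=Mon, Hank=Tue, Mona=Wed, Dave=Fri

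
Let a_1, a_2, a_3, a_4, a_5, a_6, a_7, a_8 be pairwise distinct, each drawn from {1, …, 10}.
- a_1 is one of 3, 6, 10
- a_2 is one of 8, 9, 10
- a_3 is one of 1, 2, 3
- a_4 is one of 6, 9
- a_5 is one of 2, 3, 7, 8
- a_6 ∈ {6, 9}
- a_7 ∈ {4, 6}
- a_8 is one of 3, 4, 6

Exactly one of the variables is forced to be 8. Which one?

a_4 and a_6 between them cover only {6, 9} — a naked pair. Remove those values from a_1, a_2, a_7, a_8.
a_7 has just one choice, so a_7 = 4. Eliminate 4 elsewhere: a_8.
a_8 must be 3 (only option left). Eliminate 3 elsewhere: a_1, a_3, a_5.
a_1's domain is down to {10}, so a_1 = 10. Strike 10 from a_2.
So 8 goes to a_2.

a_2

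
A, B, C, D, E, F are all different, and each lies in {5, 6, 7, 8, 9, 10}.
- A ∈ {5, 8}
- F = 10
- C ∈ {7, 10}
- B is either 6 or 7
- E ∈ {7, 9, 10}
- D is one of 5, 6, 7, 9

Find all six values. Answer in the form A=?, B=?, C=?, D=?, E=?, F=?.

F has just one choice, so F = 10. Eliminate 10 elsewhere: C, E.
C's domain is down to {7}, so C = 7. So B, D, E can't be 7.
E must be 9 (only option left). Strike 9 from D.
That leaves B = 6. So D can't be 6.
That leaves D = 5. Remove 5 from A.
A must be 8 (only option left).

A=8, B=6, C=7, D=5, E=9, F=10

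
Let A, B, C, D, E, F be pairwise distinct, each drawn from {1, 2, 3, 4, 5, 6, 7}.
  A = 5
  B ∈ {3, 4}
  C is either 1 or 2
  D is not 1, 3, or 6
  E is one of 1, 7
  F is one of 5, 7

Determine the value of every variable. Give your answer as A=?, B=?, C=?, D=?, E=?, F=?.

A must be 5 (only option left). Eliminate 5 elsewhere: D, F.
F's domain is down to {7}, so F = 7. Eliminate 7 elsewhere: D, E.
E has just one choice, so E = 1. Eliminate 1 elsewhere: C.
C's domain is down to {2}, so C = 2. Eliminate 2 elsewhere: D.
D must be 4 (only option left). Remove 4 from B.
B's domain is down to {3}, so B = 3.

A=5, B=3, C=2, D=4, E=1, F=7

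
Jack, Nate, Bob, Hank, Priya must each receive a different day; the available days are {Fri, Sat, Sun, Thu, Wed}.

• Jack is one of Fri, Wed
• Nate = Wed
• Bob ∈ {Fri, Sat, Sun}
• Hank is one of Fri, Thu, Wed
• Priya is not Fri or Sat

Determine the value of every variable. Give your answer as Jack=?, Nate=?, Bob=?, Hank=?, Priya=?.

Nate has just one choice, so Nate = Wed. Remove Wed from Jack, Hank, Priya.
Jack must be Fri (only option left). Remove Fri from Bob, Hank.
That leaves Hank = Thu. So Priya can't be Thu.
Priya has just one choice, so Priya = Sun. Remove Sun from Bob.
Bob must be Sat (only option left).

Jack=Fri, Nate=Wed, Bob=Sat, Hank=Thu, Priya=Sun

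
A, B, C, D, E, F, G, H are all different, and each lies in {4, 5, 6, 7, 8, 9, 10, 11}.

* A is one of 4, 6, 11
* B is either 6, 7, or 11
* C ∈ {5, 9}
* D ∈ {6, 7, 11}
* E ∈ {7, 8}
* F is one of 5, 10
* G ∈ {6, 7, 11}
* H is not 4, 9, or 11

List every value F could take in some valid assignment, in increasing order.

Among the 8 variables, 4 fits only A (and all 8 values in {4, 5, 6, 7, 8, 9, 10, 11} must be used), so A = 4.
Among the 7 still-open variables, 9 fits only C (and all 7 values in {5, 6, 7, 8, 9, 10, 11} must be used), so C = 9.
B, D, G share exactly the 3 values {6, 7, 11}; by pigeonhole those values go to them, so strike 6, 7, 11 from E, H.
E has just one choice, so E = 8. Eliminate 8 elsewhere: H.
No further eliminations apply; F can still be any of 5, 10.

5, 10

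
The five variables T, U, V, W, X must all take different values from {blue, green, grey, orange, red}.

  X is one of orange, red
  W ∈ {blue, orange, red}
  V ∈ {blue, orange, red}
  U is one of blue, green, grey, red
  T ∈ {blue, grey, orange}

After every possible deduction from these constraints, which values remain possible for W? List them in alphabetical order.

Among the 5 variables, green fits only U (and all 5 values in {blue, green, grey, orange, red} must be used), so U = green.
Among the 4 still-open variables, grey fits only T (and all 4 values in {blue, grey, orange, red} must be used), so T = grey.
No further eliminations apply; W can still be any of blue, orange, red.

blue, orange, red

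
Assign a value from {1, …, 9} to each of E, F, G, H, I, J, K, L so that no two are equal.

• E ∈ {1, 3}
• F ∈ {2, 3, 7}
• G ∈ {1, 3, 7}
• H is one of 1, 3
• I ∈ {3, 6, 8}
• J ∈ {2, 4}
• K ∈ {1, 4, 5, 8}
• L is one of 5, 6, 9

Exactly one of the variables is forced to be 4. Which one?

E and H share exactly the 2 values {1, 3}; by pigeonhole those values go to them, so strike 1, 3 from F, G, I, K.
G's domain is down to {7}, so G = 7. Strike 7 from F.
F has just one choice, so F = 2. So J can't be 2.
So 4 goes to J.

J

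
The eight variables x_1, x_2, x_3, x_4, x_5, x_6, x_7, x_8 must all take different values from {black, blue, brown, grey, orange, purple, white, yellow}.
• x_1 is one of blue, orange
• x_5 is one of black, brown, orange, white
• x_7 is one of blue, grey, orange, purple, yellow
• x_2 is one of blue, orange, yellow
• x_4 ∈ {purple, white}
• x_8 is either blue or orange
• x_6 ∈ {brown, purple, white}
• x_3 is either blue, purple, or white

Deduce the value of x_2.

yellow

The 8 variables draw from only 8 values {black, blue, brown, grey, orange, purple, white, yellow}, so each is used; only x_5 can be black, hence x_5 = black.
The 7 still-open variables together cover exactly {blue, brown, grey, orange, purple, white, yellow} — 7 values for 7 variables — and brown appears only in x_6's list, so x_6 = brown.
The 6 still-open variables together cover exactly {blue, grey, orange, purple, white, yellow} — 6 values for 6 variables — and grey appears only in x_7's list, so x_7 = grey.
Among the 5 still-open variables, yellow fits only x_2 (and all 5 values in {blue, orange, purple, white, yellow} must be used), so x_2 = yellow.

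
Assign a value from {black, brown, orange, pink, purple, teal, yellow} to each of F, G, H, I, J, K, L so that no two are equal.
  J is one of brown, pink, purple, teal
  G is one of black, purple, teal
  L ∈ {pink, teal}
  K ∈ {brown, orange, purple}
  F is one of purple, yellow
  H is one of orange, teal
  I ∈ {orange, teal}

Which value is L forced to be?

pink

Among the 7 variables, black fits only G (and all 7 values in {black, brown, orange, pink, purple, teal, yellow} must be used), so G = black.
The 6 still-open variables draw from only 6 values {brown, orange, pink, purple, teal, yellow}, so each is used; only F can be yellow, hence F = yellow.
H and I share exactly the 2 values {orange, teal}; by pigeonhole those values go to them, so strike orange, teal from J, K, L.
So L = pink.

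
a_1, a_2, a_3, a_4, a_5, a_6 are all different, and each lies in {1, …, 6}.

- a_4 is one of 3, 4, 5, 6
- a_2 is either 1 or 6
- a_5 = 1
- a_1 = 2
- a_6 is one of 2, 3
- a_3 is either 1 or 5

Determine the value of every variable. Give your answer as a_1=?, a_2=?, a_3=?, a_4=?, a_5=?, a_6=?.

a_1 must be 2 (only option left). Remove 2 from a_6.
a_5 has just one choice, so a_5 = 1. Strike 1 from a_2, a_3.
a_6 has just one choice, so a_6 = 3. Strike 3 from a_4.
That leaves a_2 = 6. Eliminate 6 elsewhere: a_4.
a_3 has just one choice, so a_3 = 5. Remove 5 from a_4.
a_4's domain is down to {4}, so a_4 = 4.

a_1=2, a_2=6, a_3=5, a_4=4, a_5=1, a_6=3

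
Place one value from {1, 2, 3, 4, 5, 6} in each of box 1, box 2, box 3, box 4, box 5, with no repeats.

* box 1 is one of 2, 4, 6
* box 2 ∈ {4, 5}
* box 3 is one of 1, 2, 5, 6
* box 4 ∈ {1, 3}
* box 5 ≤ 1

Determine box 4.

3

box 5's domain is down to {1}, so box 5 = 1. Remove 1 from box 3, box 4.
So box 4 = 3.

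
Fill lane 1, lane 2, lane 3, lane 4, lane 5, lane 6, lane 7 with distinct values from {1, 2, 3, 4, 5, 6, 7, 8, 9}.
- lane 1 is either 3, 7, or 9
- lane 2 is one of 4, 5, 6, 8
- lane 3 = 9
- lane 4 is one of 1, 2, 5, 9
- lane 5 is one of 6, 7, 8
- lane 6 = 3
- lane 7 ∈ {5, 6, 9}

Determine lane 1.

7

lane 3's domain is down to {9}, so lane 3 = 9. Eliminate 9 elsewhere: lane 1, lane 4, lane 7.
That leaves lane 6 = 3. Remove 3 from lane 1.
So lane 1 = 7.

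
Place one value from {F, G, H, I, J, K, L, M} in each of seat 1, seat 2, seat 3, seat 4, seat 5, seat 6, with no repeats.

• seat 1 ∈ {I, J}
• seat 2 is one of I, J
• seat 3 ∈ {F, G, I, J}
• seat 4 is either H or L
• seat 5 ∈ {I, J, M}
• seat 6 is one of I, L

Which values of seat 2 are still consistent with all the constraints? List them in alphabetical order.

I, J

seat 1 and seat 2 between them cover only {I, J} — a naked pair. Remove those values from seat 3, seat 5, seat 6.
seat 5 must be M (only option left).
That leaves seat 6 = L. So seat 4 can't be L.
seat 4's domain is down to {H}, so seat 4 = H.
No further eliminations apply; seat 2 can still be any of I, J.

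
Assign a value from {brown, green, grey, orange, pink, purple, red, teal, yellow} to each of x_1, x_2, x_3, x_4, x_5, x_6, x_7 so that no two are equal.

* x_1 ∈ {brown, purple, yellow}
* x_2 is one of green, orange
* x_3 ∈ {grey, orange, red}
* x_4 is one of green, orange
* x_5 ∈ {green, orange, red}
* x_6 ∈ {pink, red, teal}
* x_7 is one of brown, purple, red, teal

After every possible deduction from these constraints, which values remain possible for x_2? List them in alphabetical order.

The 2 variables x_2 and x_4 are confined to {green, orange}, which locks those values in; drop them from x_3, x_5.
That leaves x_5 = red. Strike red from x_3, x_6, x_7.
x_3 must be grey (only option left).
No further eliminations apply; x_2 can still be any of green, orange.

green, orange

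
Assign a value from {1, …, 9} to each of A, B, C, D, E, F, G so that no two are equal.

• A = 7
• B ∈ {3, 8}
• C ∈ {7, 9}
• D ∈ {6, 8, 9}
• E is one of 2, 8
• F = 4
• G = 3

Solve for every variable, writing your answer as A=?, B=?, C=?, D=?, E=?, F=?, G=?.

A must be 7 (only option left). So C can't be 7.
C must be 9 (only option left). Eliminate 9 elsewhere: D.
F has just one choice, so F = 4.
G must be 3 (only option left). Strike 3 from B.
B's domain is down to {8}, so B = 8. So D, E can't be 8.
That leaves D = 6.
E's domain is down to {2}, so E = 2.

A=7, B=8, C=9, D=6, E=2, F=4, G=3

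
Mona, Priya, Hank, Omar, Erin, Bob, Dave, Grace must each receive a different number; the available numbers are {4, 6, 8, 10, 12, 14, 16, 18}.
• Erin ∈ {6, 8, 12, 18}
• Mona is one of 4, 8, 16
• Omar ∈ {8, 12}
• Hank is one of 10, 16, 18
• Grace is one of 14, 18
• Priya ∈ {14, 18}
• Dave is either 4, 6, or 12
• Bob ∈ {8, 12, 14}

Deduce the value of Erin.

The 8 variables draw from only 8 values {4, 6, 8, 10, 12, 14, 16, 18}, so each is used; only Hank can be 10, hence Hank = 10.
The 7 still-open variables together cover exactly {4, 6, 8, 12, 14, 16, 18} — 7 values for 7 variables — and 16 appears only in Mona's list, so Mona = 16.
The 6 still-open variables together cover exactly {4, 6, 8, 12, 14, 18} — 6 values for 6 variables — and 4 appears only in Dave's list, so Dave = 4.
Among the 5 still-open variables, 6 fits only Erin (and all 5 values in {6, 8, 12, 14, 18} must be used), so Erin = 6.

6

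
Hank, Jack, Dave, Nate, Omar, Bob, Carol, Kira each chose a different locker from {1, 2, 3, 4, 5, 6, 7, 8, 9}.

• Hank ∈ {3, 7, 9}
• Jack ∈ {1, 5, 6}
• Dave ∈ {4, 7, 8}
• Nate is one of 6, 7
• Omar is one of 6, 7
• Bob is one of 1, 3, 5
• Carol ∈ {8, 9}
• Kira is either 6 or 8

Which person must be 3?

The 8 variables draw from only 8 values {1, 3, 4, 5, 6, 7, 8, 9}, so each is used; only Dave can be 4, hence Dave = 4.
Nate and Omar between them cover only {6, 7} — a naked pair. Remove those values from Hank, Jack, Kira.
Kira must be 8 (only option left). Remove 8 from Carol.
Carol has just one choice, so Carol = 9. So Hank can't be 9.
So 3 goes to Hank.

Hank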